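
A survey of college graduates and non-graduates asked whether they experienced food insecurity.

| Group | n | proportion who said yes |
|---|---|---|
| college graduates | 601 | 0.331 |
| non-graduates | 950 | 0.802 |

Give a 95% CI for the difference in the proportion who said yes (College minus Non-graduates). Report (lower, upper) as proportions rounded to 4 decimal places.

(-0.5164, -0.4256)

The two standard errors are √(0.3310×0.6690/601) = 0.01920 and √(0.8020×0.1980/950) = 0.01293.
Because the samples are independent, SE_diff = √(0.01920² + 0.01293²) = 0.02315.
Using z* = 1.960 for 95%, ME = 1.960 × 0.02315 = 0.04537.
p̂₁ − p̂₂ = -0.4710; interval -0.4710 ± 0.04537 gives (-0.5164, -0.4256).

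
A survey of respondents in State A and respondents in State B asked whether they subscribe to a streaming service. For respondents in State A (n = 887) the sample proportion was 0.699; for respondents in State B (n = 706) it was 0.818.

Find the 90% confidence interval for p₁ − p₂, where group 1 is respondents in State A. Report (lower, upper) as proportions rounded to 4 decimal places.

SE₁ = √(p̂₁(1−p̂₁)/n₁) = √(0.6990·0.3010/887) = 0.01540; SE₂ = √(0.8180·0.1820/706) = 0.01452.
Independent samples: SE of the difference = √(SE₁² + SE₂²) = √(0.00023716 + 0.0002108304) = 0.02117.
z* for 90% confidence is 1.645, so the margin of error is 1.645 × 0.02117 = 0.03482.
Point estimate p̂₁ − p̂₂ = 0.6990 − 0.8180 = -0.1190.
-0.1190 ± 0.03482 → (-0.1538, -0.0842).

(-0.1538, -0.0842)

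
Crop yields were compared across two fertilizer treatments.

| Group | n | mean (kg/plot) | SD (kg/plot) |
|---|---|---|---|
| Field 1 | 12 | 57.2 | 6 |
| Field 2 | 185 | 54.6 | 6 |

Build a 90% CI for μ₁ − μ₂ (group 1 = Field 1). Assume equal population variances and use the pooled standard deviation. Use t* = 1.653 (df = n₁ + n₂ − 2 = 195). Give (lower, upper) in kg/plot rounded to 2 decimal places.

(-0.35, 5.55)

s_p = √[((n₁−1)s₁² + (n₂−1)s₂²)/(n₁+n₂−2)] = √[(11·6² + 184·6²)/195] = 6.0000.
SE = 6.0000·√(1/12 + 1/185) = 1.7873.
With t* = 1.653, margin = 1.653 × 1.7873 = 2.9544.
x̄₁ − x̄₂ = 57.2 − 54.6 = 2.6000; interval 2.6000 ± 2.9544 = (-0.35, 5.55).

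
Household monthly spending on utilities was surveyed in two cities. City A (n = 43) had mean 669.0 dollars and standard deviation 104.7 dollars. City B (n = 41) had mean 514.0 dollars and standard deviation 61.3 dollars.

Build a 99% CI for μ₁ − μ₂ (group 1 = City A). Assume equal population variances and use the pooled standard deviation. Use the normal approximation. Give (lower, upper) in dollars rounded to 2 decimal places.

Pooled variance s_p² = [42·104.7² + 40·61.3²] / (43+41−2) = 7447.7485, so s_p = 86.3003.
SE_diff = s_p·√(1/n₁ + 1/n₂) = 86.3003·√(1/43 + 1/41) = 18.8376.
z* = 2.576; margin = 2.576 × 18.8376 = 48.5257.
Difference = 669.0 − 514.0 = 155.0000.
155.0000 ± 48.5257 → (106.47, 203.53).

(106.47, 203.53)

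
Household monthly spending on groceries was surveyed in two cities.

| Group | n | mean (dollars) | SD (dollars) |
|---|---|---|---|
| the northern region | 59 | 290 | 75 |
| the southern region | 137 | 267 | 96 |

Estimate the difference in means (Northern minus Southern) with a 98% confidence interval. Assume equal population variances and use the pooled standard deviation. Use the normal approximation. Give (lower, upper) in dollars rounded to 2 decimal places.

Pooled variance s_p² = [58·75² + 136·96²] / (59+137−2) = 8142.4021, so s_p = 90.2353.
SE_diff = s_p·√(1/n₁ + 1/n₂) = 90.2353·√(1/59 + 1/137) = 14.0514.
z* = 2.326; margin = 2.326 × 14.0514 = 32.6836.
Difference = 290 − 267 = 23.0000.
23.0000 ± 32.6836 → (-9.68, 55.68).

(-9.68, 55.68)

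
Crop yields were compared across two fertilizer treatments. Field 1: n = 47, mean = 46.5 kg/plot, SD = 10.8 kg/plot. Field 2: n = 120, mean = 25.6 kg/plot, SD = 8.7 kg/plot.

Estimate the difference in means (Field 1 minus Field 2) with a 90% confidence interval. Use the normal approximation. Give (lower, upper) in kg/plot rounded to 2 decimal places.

Per-group SEs: s₁/√n₁ = 10.8/√47 = 1.5753, s₂/√n₂ = 8.7/√120 = 0.7942.
Unpooled SE of the difference: √(2.48157009 + 0.63075364) = 1.7642.
Margin of error = z* · SE = 1.645 × 1.7642 = 2.9021.
x̄₁ − x̄₂ = 46.5 − 25.6 = 20.9000.
CI: 20.9000 ± 2.9021 = (18.00, 23.80).

(18.00, 23.80)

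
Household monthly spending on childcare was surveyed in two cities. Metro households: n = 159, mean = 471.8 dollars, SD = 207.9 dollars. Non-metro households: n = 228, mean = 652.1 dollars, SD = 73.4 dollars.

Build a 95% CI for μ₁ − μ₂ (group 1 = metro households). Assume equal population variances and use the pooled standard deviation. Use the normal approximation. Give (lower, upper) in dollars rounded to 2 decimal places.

(-209.59, -151.01)

s_p = √[((n₁−1)s₁² + (n₂−1)s₂²)/(n₁+n₂−2)] = √[(158·207.9² + 227·73.4²)/385] = 144.6188.
SE = 144.6188·√(1/159 + 1/228) = 14.9422.
With z* = 1.960, margin = 1.960 × 14.9422 = 29.2867.
x̄₁ − x̄₂ = 471.8 − 652.1 = -180.3000; interval -180.3000 ± 29.2867 = (-209.59, -151.01).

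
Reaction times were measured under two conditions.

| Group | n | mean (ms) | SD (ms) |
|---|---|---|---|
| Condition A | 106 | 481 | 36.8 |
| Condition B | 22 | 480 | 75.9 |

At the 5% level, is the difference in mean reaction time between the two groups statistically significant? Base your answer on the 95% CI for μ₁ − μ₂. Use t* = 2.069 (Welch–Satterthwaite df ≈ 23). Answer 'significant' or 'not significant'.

not significant

Per-group SEs: s₁/√n₁ = 36.8/√106 = 3.5743, s₂/√n₂ = 75.9/√22 = 16.1819.
Unpooled SE of the difference: √(12.77562049 + 261.85388761) = 16.5719.
Margin of error = t* · SE = 2.069 × 16.5719 = 34.2873.
x̄₁ − x̄₂ = 481 − 480 = 1.0000.
CI: 1.0000 ± 34.2873 = (-33.2873, 35.2873).
The interval (-33.2873, 35.2873) contains 0, so the difference is not significant.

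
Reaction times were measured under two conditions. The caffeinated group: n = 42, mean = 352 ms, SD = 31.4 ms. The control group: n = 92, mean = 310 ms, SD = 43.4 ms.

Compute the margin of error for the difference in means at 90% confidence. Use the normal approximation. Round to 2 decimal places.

Per-group SEs: s₁/√n₁ = 31.4/√42 = 4.8451, s₂/√n₂ = 43.4/√92 = 4.5248.
Unpooled SE of the difference: √(23.47499401 + 20.47381504) = 6.6294.
Margin of error = z* · SE = 1.645 × 6.6294 = 10.9054.

10.91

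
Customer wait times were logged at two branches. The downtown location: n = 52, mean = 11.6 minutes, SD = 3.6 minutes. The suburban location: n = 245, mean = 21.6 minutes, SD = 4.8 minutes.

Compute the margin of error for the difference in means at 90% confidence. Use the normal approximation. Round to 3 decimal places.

0.964

Per-group SEs: s₁/√n₁ = 3.6/√52 = 0.4992, s₂/√n₂ = 4.8/√245 = 0.3067.
Unpooled SE of the difference: √(0.24920064 + 0.09406489) = 0.5859.
Margin of error = z* · SE = 1.645 × 0.5859 = 0.9638.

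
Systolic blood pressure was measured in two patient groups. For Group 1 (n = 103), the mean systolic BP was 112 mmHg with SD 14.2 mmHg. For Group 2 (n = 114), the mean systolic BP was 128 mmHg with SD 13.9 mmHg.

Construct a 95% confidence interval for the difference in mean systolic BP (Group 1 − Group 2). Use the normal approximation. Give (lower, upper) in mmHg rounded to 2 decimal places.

SE₁ = s₁/√n₁ = 14.2/√103 = 1.3992; SE₂ = 13.9/√114 = 1.3019.
Independent samples, unequal variances: SE_diff = √(SE₁² + SE₂²) = √(1.95776064 + 1.69494361) = 1.9112.
z* = 1.960, so margin of error = 1.960 × 1.9112 = 3.7460.
Difference in means = 112 − 128 = -16.0000.
-16.0000 ± 3.7460 → (-19.75, -12.25).

(-19.75, -12.25)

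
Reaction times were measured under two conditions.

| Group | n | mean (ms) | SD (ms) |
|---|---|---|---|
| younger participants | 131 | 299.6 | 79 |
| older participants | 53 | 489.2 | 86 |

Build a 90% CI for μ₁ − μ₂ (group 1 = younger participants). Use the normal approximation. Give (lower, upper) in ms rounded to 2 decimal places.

(-212.11, -167.09)

SE₁ = s₁/√n₁ = 79/√131 = 6.9023; SE₂ = 86/√53 = 11.8130.
Independent samples, unequal variances: SE_diff = √(SE₁² + SE₂²) = √(47.64174529 + 139.546969) = 13.6817.
z* = 1.645, so margin of error = 1.645 × 13.6817 = 22.5064.
Difference in means = 299.6 − 489.2 = -189.6000.
-189.6000 ± 22.5064 → (-212.11, -167.09).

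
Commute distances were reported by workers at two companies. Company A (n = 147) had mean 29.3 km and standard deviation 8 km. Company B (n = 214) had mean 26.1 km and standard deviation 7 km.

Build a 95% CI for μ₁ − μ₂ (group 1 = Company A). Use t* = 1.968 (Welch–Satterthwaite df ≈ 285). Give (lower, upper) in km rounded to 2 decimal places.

SE₁ = s₁/√n₁ = 8/√147 = 0.6598; SE₂ = 7/√214 = 0.4785.
Independent samples, unequal variances: SE_diff = √(SE₁² + SE₂²) = √(0.43533604 + 0.22896225) = 0.8150.
t* = 1.968, so margin of error = 1.968 × 0.8150 = 1.6039.
Difference in means = 29.3 − 26.1 = 3.2000.
3.2000 ± 1.6039 → (1.60, 4.80).

(1.60, 4.80)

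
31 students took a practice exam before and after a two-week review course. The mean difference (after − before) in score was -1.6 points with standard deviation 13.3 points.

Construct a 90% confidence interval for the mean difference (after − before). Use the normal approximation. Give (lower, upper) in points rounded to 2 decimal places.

This is a matched-pairs design, so SE = s_d/√n = 13.3/√31 = 2.3888.
Margin = 1.645 × 2.3888 = 3.9296; the interval is -1.6 ± 3.9296 = (-5.53, 2.33).

(-5.53, 2.33)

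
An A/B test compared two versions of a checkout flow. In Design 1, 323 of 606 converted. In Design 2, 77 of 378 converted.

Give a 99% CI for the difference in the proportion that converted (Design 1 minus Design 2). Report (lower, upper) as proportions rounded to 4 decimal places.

p̂₁ = 323/606 = 0.5330 and p̂₂ = 77/378 = 0.2037.
SE₁ = √(p̂₁(1−p̂₁)/n₁) = √(0.5330·0.4670/606) = 0.02027; SE₂ = √(0.2037·0.7963/378) = 0.02072.
Independent samples: SE of the difference = √(SE₁² + SE₂²) = √(0.0004108729 + 0.0004293184) = 0.02899.
z* for 99% confidence is 2.576, so the margin of error is 2.576 × 0.02899 = 0.07468.
Point estimate p̂₁ − p̂₂ = 0.5330 − 0.2037 = 0.3293.
0.3293 ± 0.07468 → (0.2546, 0.4040).

(0.2546, 0.4040)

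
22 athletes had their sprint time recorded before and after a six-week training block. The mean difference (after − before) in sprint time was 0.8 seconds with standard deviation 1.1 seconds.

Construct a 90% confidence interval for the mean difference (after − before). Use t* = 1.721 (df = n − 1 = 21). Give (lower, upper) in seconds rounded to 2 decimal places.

Paired design: SE = s_d/√n = 1.1/√22 = 0.2345.
t* = 1.721; margin of error = 1.721 × 0.2345 = 0.4036.
0.8 ± 0.4036 → (0.40, 1.20).

(0.40, 1.20)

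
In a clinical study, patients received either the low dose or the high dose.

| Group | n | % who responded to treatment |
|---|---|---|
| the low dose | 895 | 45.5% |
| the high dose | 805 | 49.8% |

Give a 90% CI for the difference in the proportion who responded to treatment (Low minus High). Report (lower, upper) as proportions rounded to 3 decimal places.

SE₁ = √(p̂₁(1−p̂₁)/n₁) = √(0.4550·0.5450/895) = 0.01665; SE₂ = √(0.4980·0.5020/805) = 0.01762.
Independent samples: SE of the difference = √(SE₁² + SE₂²) = √(0.0002772225 + 0.0003104644) = 0.02424.
z* for 90% confidence is 1.645, so the margin of error is 1.645 × 0.02424 = 0.03987.
Point estimate p̂₁ − p̂₂ = 0.4550 − 0.4980 = -0.0430.
-0.0430 ± 0.03987 → (-0.083, -0.003).

(-0.083, -0.003)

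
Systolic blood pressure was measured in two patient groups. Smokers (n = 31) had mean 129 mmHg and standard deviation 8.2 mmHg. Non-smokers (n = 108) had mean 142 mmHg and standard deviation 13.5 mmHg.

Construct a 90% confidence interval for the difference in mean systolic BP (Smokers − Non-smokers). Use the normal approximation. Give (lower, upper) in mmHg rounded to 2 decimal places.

(-16.23, -9.77)

SE₁ = s₁/√n₁ = 8.2/√31 = 1.4728; SE₂ = 13.5/√108 = 1.2990.
Independent samples, unequal variances: SE_diff = √(SE₁² + SE₂²) = √(2.16913984 + 1.687401) = 1.9638.
z* = 1.645, so margin of error = 1.645 × 1.9638 = 3.2305.
Difference in means = 129 − 142 = -13.0000.
-13.0000 ± 3.2305 → (-16.23, -9.77).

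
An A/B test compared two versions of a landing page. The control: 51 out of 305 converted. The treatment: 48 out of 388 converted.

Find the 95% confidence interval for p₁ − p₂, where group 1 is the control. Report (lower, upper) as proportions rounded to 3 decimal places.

First, p̂₁ = 51/305 = 0.1672; p̂₂ = 48/388 = 0.1237.
The two standard errors are √(0.1672×0.8328/305) = 0.02137 and √(0.1237×0.8763/388) = 0.01671.
Because the samples are independent, SE_diff = √(0.02137² + 0.01671²) = 0.02713.
Using z* = 1.960 for 95%, ME = 1.960 × 0.02713 = 0.05317.
p̂₁ − p̂₂ = 0.0435; interval 0.0435 ± 0.05317 gives (-0.010, 0.097).

(-0.010, 0.097)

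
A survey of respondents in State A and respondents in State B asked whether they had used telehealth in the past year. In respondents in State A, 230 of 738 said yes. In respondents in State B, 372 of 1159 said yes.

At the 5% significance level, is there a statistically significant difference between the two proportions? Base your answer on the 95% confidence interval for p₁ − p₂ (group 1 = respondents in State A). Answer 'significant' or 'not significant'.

p̂₁ = 230/738 = 0.3117 and p̂₂ = 372/1159 = 0.3210.
SE₁ = √(p̂₁(1−p̂₁)/n₁) = √(0.3117·0.6883/738) = 0.01705; SE₂ = √(0.3210·0.6790/1159) = 0.01371.
Independent samples: SE of the difference = √(SE₁² + SE₂²) = √(0.0002907025 + 0.0001879641) = 0.02188.
z* for 95% confidence is 1.960, so the margin of error is 1.960 × 0.02188 = 0.04288.
Point estimate p̂₁ − p̂₂ = 0.3117 − 0.3210 = -0.0093.
-0.0093 ± 0.04288 → (-0.05218, 0.03358).
The interval (-0.05218, 0.03358) contains 0, so the difference is not significant.

not significant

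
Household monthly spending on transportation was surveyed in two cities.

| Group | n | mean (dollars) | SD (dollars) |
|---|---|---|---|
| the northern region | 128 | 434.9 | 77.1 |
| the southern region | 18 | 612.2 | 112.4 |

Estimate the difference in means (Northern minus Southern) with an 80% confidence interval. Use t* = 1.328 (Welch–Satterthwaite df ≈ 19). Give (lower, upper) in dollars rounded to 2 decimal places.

Per-group SEs: s₁/√n₁ = 77.1/√128 = 6.8147, s₂/√n₂ = 112.4/√18 = 26.4929.
Unpooled SE of the difference: √(46.44013609 + 701.87375041) = 27.3553.
Margin of error = t* · SE = 1.328 × 27.3553 = 36.3278.
x̄₁ − x̄₂ = 434.9 − 612.2 = -177.3000.
CI: -177.3000 ± 36.3278 = (-213.63, -140.97).

(-213.63, -140.97)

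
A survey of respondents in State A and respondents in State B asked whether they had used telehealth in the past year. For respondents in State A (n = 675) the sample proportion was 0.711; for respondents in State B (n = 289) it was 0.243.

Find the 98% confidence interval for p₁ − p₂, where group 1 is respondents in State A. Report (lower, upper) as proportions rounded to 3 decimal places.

(0.397, 0.539)

SE₁ = √(p̂₁(1−p̂₁)/n₁) = √(0.7110·0.2890/675) = 0.01745; SE₂ = √(0.2430·0.7570/289) = 0.02523.
Independent samples: SE of the difference = √(SE₁² + SE₂²) = √(0.0003045025 + 0.0006365529) = 0.03068.
z* for 98% confidence is 2.326, so the margin of error is 2.326 × 0.03068 = 0.07136.
Point estimate p̂₁ − p̂₂ = 0.7110 − 0.2430 = 0.4680.
0.4680 ± 0.07136 → (0.397, 0.539).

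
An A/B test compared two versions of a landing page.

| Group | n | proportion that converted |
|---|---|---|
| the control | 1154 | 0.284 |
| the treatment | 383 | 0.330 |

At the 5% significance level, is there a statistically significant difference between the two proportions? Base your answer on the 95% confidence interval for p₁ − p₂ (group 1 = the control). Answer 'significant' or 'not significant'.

not significant

Each SE is √(p̂(1−p̂)/n): √(0.2840·0.7160/1154) = 0.01327 and √(0.3300·0.6700/383) = 0.02403.
SE(p̂₁ − p̂₂) = √(SE₁² + SE₂²) = √(0.0001760929 + 0.0005774409) = 0.02745, since the two samples are independent.
At 95% confidence z* = 1.960; margin = 1.960 × 0.02745 = 0.05380.
The difference is 0.2840 − 0.3300 = -0.0460, so the interval is -0.0460 ± 0.05380 = (-0.09980, 0.00780).
The interval (-0.09980, 0.00780) contains 0, so the difference is not significant.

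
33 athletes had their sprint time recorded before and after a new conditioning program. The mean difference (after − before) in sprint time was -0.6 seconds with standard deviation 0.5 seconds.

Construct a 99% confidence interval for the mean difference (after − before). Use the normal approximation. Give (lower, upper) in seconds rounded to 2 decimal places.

Paired design: SE = s_d/√n = 0.5/√33 = 0.0870.
z* = 2.576; margin of error = 2.576 × 0.0870 = 0.2241.
-0.6 ± 0.2241 → (-0.82, -0.38).

(-0.82, -0.38)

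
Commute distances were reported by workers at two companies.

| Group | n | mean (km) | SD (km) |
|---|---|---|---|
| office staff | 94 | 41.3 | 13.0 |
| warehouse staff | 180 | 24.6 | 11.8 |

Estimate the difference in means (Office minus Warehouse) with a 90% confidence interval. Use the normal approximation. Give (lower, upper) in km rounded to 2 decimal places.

(14.06, 19.34)

Standard errors of each mean: 13.0/√94 = 1.3408 and 11.8/√180 = 0.8795.
SE(x̄₁ − x̄₂) = √(1.3408² + 0.8795²) = 1.6035 for independent samples with unequal variances.
With z* = 1.645, the margin is 1.645 × 1.6035 = 2.6378.
x̄₁ − x̄₂ = 41.3 − 24.6 = 16.7000; the interval is 16.7000 ± 2.6378 = (14.06, 19.34).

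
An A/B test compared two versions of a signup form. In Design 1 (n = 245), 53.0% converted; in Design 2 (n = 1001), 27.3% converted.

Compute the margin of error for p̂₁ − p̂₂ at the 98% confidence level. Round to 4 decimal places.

Each SE is √(p̂(1−p̂)/n): √(0.5300·0.4700/245) = 0.03189 and √(0.2730·0.7270/1001) = 0.01408.
SE(p̂₁ − p̂₂) = √(SE₁² + SE₂²) = √(0.0010169721 + 0.0001982464) = 0.03486, since the two samples are independent.
At 98% confidence z* = 2.326; margin = 2.326 × 0.03486 = 0.08108.

0.0811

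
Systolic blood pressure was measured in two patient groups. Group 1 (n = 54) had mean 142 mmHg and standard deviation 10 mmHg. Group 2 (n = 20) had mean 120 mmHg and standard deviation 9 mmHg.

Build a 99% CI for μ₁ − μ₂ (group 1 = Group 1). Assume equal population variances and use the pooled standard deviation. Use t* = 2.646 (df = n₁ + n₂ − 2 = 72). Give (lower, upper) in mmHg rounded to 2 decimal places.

(15.25, 28.75)

Pooled variance s_p² = [53·10² + 19·9²] / (54+20−2) = 94.9861, so s_p = 9.7461.
SE_diff = s_p·√(1/n₁ + 1/n₂) = 9.7461·√(1/54 + 1/20) = 2.5511.
t* = 2.646; margin = 2.646 × 2.5511 = 6.7502.
Difference = 142 − 120 = 22.0000.
22.0000 ± 6.7502 → (15.25, 28.75).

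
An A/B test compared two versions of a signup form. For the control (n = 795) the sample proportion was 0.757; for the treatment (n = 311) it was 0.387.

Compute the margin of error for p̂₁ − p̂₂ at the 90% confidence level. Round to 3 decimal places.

0.052

SE₁ = √(p̂₁(1−p̂₁)/n₁) = √(0.7570·0.2430/795) = 0.01521; SE₂ = √(0.3870·0.6130/311) = 0.02762.
Independent samples: SE of the difference = √(SE₁² + SE₂²) = √(0.0002313441 + 0.0007628644) = 0.03153.
z* for 90% confidence is 1.645, so the margin of error is 1.645 × 0.03153 = 0.05187.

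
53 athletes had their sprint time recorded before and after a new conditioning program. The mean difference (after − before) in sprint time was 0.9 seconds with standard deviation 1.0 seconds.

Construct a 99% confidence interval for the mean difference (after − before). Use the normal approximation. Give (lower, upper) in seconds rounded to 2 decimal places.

This is a matched-pairs design, so SE = s_d/√n = 1.0/√53 = 0.1374.
Margin = 2.576 × 0.1374 = 0.3539; the interval is 0.9 ± 0.3539 = (0.55, 1.25).

(0.55, 1.25)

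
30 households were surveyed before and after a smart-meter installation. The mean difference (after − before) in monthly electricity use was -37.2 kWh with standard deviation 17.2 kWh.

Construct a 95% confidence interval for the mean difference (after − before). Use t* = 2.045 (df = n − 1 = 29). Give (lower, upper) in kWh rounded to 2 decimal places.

(-43.62, -30.78)

This is a matched-pairs design, so SE = s_d/√n = 17.2/√30 = 3.1403.
Margin = 2.045 × 3.1403 = 6.4219; the interval is -37.2 ± 6.4219 = (-43.62, -30.78).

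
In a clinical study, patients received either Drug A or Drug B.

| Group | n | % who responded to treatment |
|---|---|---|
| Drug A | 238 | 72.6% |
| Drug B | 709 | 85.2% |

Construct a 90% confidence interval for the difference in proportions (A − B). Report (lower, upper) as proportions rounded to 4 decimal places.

(-0.1784, -0.0736)

SE₁ = √(p̂₁(1−p̂₁)/n₁) = √(0.7260·0.2740/238) = 0.02891; SE₂ = √(0.8520·0.1480/709) = 0.01334.
Independent samples: SE of the difference = √(SE₁² + SE₂²) = √(0.0008357881 + 0.0001779556) = 0.03184.
z* for 90% confidence is 1.645, so the margin of error is 1.645 × 0.03184 = 0.05238.
Point estimate p̂₁ − p̂₂ = 0.7260 − 0.8520 = -0.1260.
-0.1260 ± 0.05238 → (-0.1784, -0.0736).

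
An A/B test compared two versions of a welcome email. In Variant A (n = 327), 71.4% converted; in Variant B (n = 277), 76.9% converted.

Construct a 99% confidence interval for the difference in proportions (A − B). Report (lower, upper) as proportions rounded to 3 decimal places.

SE₁ = √(p̂₁(1−p̂₁)/n₁) = √(0.7140·0.2860/327) = 0.02499; SE₂ = √(0.7690·0.2310/277) = 0.02532.
Independent samples: SE of the difference = √(SE₁² + SE₂²) = √(0.0006245001 + 0.0006411024) = 0.03558.
z* for 99% confidence is 2.576, so the margin of error is 2.576 × 0.03558 = 0.09165.
Point estimate p̂₁ − p̂₂ = 0.7140 − 0.7690 = -0.0550.
-0.0550 ± 0.09165 → (-0.147, 0.037).

(-0.147, 0.037)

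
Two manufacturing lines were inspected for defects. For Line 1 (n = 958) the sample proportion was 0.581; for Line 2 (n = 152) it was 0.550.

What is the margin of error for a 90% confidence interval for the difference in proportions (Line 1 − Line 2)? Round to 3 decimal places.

The two standard errors are √(0.5810×0.4190/958) = 0.01594 and √(0.5500×0.4500/152) = 0.04035.
Because the samples are independent, SE_diff = √(0.01594² + 0.04035²) = 0.04338.
Using z* = 1.645 for 90%, ME = 1.645 × 0.04338 = 0.07136.

0.071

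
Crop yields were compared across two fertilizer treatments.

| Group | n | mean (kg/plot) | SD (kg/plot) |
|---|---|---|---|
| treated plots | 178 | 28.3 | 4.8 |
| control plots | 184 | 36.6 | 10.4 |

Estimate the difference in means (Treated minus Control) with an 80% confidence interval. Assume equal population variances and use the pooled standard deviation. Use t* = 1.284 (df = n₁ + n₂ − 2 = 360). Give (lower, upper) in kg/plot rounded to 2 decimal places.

(-9.40, -7.20)

Pooled variance s_p² = [177·4.8² + 183·10.4²] / (178+184−2) = 66.3093, so s_p = 8.1431.
SE_diff = s_p·√(1/n₁ + 1/n₂) = 8.1431·√(1/178 + 1/184) = 0.8561.
t* = 1.284; margin = 1.284 × 0.8561 = 1.0992.
Difference = 28.3 − 36.6 = -8.3000.
-8.3000 ± 1.0992 → (-9.40, -7.20).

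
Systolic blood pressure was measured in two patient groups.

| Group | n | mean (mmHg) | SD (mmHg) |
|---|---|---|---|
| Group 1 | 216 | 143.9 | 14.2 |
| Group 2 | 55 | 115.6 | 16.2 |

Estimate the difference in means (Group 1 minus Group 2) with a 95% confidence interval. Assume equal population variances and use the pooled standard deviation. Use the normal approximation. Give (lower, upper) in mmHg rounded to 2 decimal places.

(23.97, 32.63)

s_p = √[((n₁−1)s₁² + (n₂−1)s₂²)/(n₁+n₂−2)] = √[(215·14.2² + 54·16.2²)/269] = 14.6234.
SE = 14.6234·√(1/216 + 1/55) = 2.2086.
With z* = 1.960, margin = 1.960 × 2.2086 = 4.3289.
x̄₁ − x̄₂ = 143.9 − 115.6 = 28.3000; interval 28.3000 ± 4.3289 = (23.97, 32.63).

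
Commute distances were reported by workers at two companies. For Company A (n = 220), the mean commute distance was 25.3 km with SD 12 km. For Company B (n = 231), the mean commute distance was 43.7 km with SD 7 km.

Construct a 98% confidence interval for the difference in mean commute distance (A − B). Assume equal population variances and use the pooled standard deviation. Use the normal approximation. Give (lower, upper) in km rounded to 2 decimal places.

(-20.54, -16.26)

s_p = √[((n₁−1)s₁² + (n₂−1)s₂²)/(n₁+n₂−2)] = √[(219·12² + 230·7²)/449] = 9.7640.
SE = 9.7640·√(1/220 + 1/231) = 0.9198.
With z* = 2.326, margin = 2.326 × 0.9198 = 2.1395.
x̄₁ − x̄₂ = 25.3 − 43.7 = -18.4000; interval -18.4000 ± 2.1395 = (-20.54, -16.26).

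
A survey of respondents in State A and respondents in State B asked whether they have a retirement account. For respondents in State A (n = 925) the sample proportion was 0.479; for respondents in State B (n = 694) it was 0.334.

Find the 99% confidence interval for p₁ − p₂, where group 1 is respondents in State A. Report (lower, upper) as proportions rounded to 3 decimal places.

(0.082, 0.208)

SE₁ = √(p̂₁(1−p̂₁)/n₁) = √(0.4790·0.5210/925) = 0.01643; SE₂ = √(0.3340·0.6660/694) = 0.01790.
Independent samples: SE of the difference = √(SE₁² + SE₂²) = √(0.0002699449 + 0.00032041) = 0.02430.
z* for 99% confidence is 2.576, so the margin of error is 2.576 × 0.02430 = 0.06260.
Point estimate p̂₁ − p̂₂ = 0.4790 − 0.3340 = 0.1450.
0.1450 ± 0.06260 → (0.082, 0.208).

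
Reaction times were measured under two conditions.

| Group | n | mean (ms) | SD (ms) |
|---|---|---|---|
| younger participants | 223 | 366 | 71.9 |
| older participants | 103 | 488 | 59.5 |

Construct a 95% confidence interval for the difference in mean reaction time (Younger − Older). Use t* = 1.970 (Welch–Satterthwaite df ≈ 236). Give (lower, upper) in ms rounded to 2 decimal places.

(-136.95, -107.05)

Per-group SEs: s₁/√n₁ = 71.9/√223 = 4.8148, s₂/√n₂ = 59.5/√103 = 5.8627.
Unpooled SE of the difference: √(23.18229904 + 34.37125129) = 7.5864.
Margin of error = t* · SE = 1.970 × 7.5864 = 14.9452.
x̄₁ − x̄₂ = 366 − 488 = -122.0000.
CI: -122.0000 ± 14.9452 = (-136.95, -107.05).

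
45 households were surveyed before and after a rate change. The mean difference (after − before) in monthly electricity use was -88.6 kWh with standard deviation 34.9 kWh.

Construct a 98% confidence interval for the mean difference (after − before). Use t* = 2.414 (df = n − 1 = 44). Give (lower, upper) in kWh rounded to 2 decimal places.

This is a matched-pairs design, so SE = s_d/√n = 34.9/√45 = 5.2026.
Margin = 2.414 × 5.2026 = 12.5591; the interval is -88.6 ± 12.5591 = (-101.16, -76.04).

(-101.16, -76.04)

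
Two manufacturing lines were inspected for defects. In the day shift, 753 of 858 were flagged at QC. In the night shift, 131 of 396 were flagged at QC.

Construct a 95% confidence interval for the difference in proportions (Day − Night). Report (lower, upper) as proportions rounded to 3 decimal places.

(0.496, 0.598)

Sample proportions: 753/858 = 0.8776, 131/396 = 0.3308.
Each SE is √(p̂(1−p̂)/n): √(0.8776·0.1224/858) = 0.01119 and √(0.3308·0.6692/396) = 0.02364.
SE(p̂₁ − p̂₂) = √(SE₁² + SE₂²) = √(0.0001252161 + 0.0005588496) = 0.02615, since the two samples are independent.
At 95% confidence z* = 1.960; margin = 1.960 × 0.02615 = 0.05125.
The difference is 0.8776 − 0.3308 = 0.5468, so the interval is 0.5468 ± 0.05125 = (0.496, 0.598).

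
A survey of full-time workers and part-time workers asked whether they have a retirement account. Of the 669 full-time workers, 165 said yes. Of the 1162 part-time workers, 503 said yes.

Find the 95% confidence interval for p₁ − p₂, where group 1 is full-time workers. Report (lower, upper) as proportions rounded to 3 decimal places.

p̂₁ = 165/669 = 0.2466 and p̂₂ = 503/1162 = 0.4329.
SE₁ = √(p̂₁(1−p̂₁)/n₁) = √(0.2466·0.7534/669) = 0.01666; SE₂ = √(0.4329·0.5671/1162) = 0.01454.
Independent samples: SE of the difference = √(SE₁² + SE₂²) = √(0.0002775556 + 0.0002114116) = 0.02211.
z* for 95% confidence is 1.960, so the margin of error is 1.960 × 0.02211 = 0.04334.
Point estimate p̂₁ − p̂₂ = 0.2466 − 0.4329 = -0.1863.
-0.1863 ± 0.04334 → (-0.230, -0.143).

(-0.230, -0.143)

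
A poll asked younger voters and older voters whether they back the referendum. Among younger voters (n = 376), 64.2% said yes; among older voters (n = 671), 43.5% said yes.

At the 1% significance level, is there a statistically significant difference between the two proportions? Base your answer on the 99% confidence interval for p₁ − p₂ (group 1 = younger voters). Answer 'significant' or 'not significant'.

The two standard errors are √(0.6420×0.3580/376) = 0.02472 and √(0.4350×0.5650/671) = 0.01914.
Because the samples are independent, SE_diff = √(0.02472² + 0.01914²) = 0.03126.
Using z* = 2.576 for 99%, ME = 2.576 × 0.03126 = 0.08053.
p̂₁ − p̂₂ = 0.2070; interval 0.2070 ± 0.08053 gives (0.12647, 0.28753).
The interval (0.12647, 0.28753) does not contain 0, so the difference is significant.

significant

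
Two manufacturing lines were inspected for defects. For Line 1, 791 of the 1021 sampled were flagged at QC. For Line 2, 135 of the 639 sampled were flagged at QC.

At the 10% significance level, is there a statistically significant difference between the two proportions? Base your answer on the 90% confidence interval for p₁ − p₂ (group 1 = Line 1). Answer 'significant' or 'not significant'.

significant

Sample proportions: 791/1021 = 0.7747, 135/639 = 0.2113.
Each SE is √(p̂(1−p̂)/n): √(0.7747·0.2253/1021) = 0.01307 and √(0.2113·0.7887/639) = 0.01615.
SE(p̂₁ − p̂₂) = √(SE₁² + SE₂²) = √(0.0001708249 + 0.0002608225) = 0.02078, since the two samples are independent.
At 90% confidence z* = 1.645; margin = 1.645 × 0.02078 = 0.03418.
The difference is 0.7747 − 0.2113 = 0.5634, so the interval is 0.5634 ± 0.03418 = (0.52922, 0.59758).
The interval (0.52922, 0.59758) does not contain 0, so the difference is significant.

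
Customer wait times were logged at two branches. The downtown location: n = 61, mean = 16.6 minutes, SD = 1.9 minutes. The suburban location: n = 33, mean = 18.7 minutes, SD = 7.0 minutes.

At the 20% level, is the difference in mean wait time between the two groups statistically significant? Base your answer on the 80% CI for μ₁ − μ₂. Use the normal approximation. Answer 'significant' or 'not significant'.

SE₁ = s₁/√n₁ = 1.9/√61 = 0.2433; SE₂ = 7.0/√33 = 1.2185.
Independent samples, unequal variances: SE_diff = √(SE₁² + SE₂²) = √(0.05919489 + 1.48474225) = 1.2426.
z* = 1.282, so margin of error = 1.282 × 1.2426 = 1.5930.
Difference in means = 16.6 − 18.7 = -2.1000.
-2.1000 ± 1.5930 → (-3.6930, -0.5070).
The interval (-3.6930, -0.5070) does not contain 0, so the difference is significant.

significant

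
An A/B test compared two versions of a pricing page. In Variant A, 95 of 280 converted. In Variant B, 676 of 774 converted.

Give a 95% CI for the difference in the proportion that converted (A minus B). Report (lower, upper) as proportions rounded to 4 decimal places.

p̂₁ = 95/280 = 0.3393 and p̂₂ = 676/774 = 0.8734.
SE₁ = √(p̂₁(1−p̂₁)/n₁) = √(0.3393·0.6607/280) = 0.02830; SE₂ = √(0.8734·0.1266/774) = 0.01195.
Independent samples: SE of the difference = √(SE₁² + SE₂²) = √(0.00080089 + 0.0001428025) = 0.03072.
z* for 95% confidence is 1.960, so the margin of error is 1.960 × 0.03072 = 0.06021.
Point estimate p̂₁ − p̂₂ = 0.3393 − 0.8734 = -0.5341.
-0.5341 ± 0.06021 → (-0.5943, -0.4739).

(-0.5943, -0.4739)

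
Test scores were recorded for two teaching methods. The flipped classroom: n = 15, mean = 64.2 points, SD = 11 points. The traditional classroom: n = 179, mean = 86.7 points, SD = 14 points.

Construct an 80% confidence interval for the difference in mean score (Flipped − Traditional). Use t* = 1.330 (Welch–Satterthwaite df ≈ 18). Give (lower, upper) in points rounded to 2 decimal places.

(-26.53, -18.47)

Per-group SEs: s₁/√n₁ = 11/√15 = 2.8402, s₂/√n₂ = 14/√179 = 1.0464.
Unpooled SE of the difference: √(8.06673604 + 1.09495296) = 3.0268.
Margin of error = t* · SE = 1.330 × 3.0268 = 4.0256.
x̄₁ − x̄₂ = 64.2 − 86.7 = -22.5000.
CI: -22.5000 ± 4.0256 = (-26.53, -18.47).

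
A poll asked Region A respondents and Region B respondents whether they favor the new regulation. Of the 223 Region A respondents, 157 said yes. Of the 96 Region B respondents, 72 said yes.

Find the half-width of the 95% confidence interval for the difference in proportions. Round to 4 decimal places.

p̂₁ = 157/223 = 0.7040 and p̂₂ = 72/96 = 0.7500.
SE₁ = √(p̂₁(1−p̂₁)/n₁) = √(0.7040·0.2960/223) = 0.03057; SE₂ = √(0.7500·0.2500/96) = 0.04419.
Independent samples: SE of the difference = √(SE₁² + SE₂²) = √(0.0009345249 + 0.0019527561) = 0.05373.
z* for 95% confidence is 1.960, so the margin of error is 1.960 × 0.05373 = 0.10531.

0.1053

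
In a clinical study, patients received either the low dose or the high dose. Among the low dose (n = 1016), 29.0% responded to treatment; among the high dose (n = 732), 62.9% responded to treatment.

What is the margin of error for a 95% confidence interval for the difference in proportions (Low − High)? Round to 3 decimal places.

0.045

Each SE is √(p̂(1−p̂)/n): √(0.2900·0.7100/1016) = 0.01424 and √(0.6290·0.3710/732) = 0.01785.
SE(p̂₁ − p̂₂) = √(SE₁² + SE₂²) = √(0.0002027776 + 0.0003186225) = 0.02283, since the two samples are independent.
At 95% confidence z* = 1.960; margin = 1.960 × 0.02283 = 0.04475.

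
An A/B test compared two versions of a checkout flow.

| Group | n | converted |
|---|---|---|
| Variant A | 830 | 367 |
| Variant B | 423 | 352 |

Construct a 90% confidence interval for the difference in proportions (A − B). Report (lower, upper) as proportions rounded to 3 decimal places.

First, p̂₁ = 367/830 = 0.4422; p̂₂ = 352/423 = 0.8322.
The two standard errors are √(0.4422×0.5578/830) = 0.01724 and √(0.8322×0.1678/423) = 0.01817.
Because the samples are independent, SE_diff = √(0.01724² + 0.01817²) = 0.02505.
Using z* = 1.645 for 90%, ME = 1.645 × 0.02505 = 0.04121.
p̂₁ − p̂₂ = -0.3900; interval -0.3900 ± 0.04121 gives (-0.431, -0.349).

(-0.431, -0.349)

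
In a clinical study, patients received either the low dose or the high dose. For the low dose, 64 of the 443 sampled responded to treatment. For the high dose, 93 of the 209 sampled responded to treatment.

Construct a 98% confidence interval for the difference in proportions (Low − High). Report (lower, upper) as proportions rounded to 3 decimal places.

p̂₁ = 64/443 = 0.1445 and p̂₂ = 93/209 = 0.4450.
SE₁ = √(p̂₁(1−p̂₁)/n₁) = √(0.1445·0.8555/443) = 0.01670; SE₂ = √(0.4450·0.5550/209) = 0.03438.
Independent samples: SE of the difference = √(SE₁² + SE₂²) = √(0.00027889 + 0.0011819844) = 0.03822.
z* for 98% confidence is 2.326, so the margin of error is 2.326 × 0.03822 = 0.08890.
Point estimate p̂₁ − p̂₂ = 0.1445 − 0.4450 = -0.3005.
-0.3005 ± 0.08890 → (-0.389, -0.212).

(-0.389, -0.212)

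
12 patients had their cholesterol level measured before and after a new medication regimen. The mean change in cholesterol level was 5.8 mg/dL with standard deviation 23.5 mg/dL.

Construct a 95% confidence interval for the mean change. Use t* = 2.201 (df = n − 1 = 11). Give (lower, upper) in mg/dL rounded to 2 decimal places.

(-9.13, 20.73)

This is a matched-pairs design, so SE = s_d/√n = 23.5/√12 = 6.7839.
Margin = 2.201 × 6.7839 = 14.9314; the interval is 5.8 ± 14.9314 = (-9.13, 20.73).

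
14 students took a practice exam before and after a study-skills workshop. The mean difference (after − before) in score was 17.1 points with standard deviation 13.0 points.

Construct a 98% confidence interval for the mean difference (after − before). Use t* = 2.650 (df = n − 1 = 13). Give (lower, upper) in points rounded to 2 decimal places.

This is a matched-pairs design, so SE = s_d/√n = 13.0/√14 = 3.4744.
Margin = 2.650 × 3.4744 = 9.2072; the interval is 17.1 ± 9.2072 = (7.89, 26.31).

(7.89, 26.31)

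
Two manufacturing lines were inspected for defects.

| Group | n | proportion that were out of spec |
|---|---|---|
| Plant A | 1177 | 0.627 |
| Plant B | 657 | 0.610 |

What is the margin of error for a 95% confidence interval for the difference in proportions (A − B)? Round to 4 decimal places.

Each SE is √(p̂(1−p̂)/n): √(0.6270·0.3730/1177) = 0.01410 and √(0.6100·0.3900/657) = 0.01903.
SE(p̂₁ − p̂₂) = √(SE₁² + SE₂²) = √(0.00019881 + 0.0003621409) = 0.02368, since the two samples are independent.
At 95% confidence z* = 1.960; margin = 1.960 × 0.02368 = 0.04641.

0.0464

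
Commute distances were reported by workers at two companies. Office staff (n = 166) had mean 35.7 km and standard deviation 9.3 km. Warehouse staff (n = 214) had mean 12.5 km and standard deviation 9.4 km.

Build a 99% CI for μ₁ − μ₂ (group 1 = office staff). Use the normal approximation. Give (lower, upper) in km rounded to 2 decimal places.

(20.71, 25.69)

SE₁ = s₁/√n₁ = 9.3/√166 = 0.7218; SE₂ = 9.4/√214 = 0.6426.
Independent samples, unequal variances: SE_diff = √(SE₁² + SE₂²) = √(0.52099524 + 0.41293476) = 0.9664.
z* = 2.576, so margin of error = 2.576 × 0.9664 = 2.4894.
Difference in means = 35.7 − 12.5 = 23.2000.
23.2000 ± 2.4894 → (20.71, 25.69).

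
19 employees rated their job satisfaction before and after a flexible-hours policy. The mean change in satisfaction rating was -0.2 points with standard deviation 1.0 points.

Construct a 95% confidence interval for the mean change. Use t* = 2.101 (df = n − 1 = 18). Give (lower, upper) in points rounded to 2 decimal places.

(-0.68, 0.28)

Paired design: SE = s_d/√n = 1.0/√19 = 0.2294.
t* = 2.101; margin of error = 2.101 × 0.2294 = 0.4820.
-0.2 ± 0.4820 → (-0.68, 0.28).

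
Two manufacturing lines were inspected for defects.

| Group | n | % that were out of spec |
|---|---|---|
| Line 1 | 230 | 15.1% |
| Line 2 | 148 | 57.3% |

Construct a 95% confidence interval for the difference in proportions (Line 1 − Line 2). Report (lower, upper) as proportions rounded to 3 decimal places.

SE₁ = √(p̂₁(1−p̂₁)/n₁) = √(0.1510·0.8490/230) = 0.02361; SE₂ = √(0.5730·0.4270/148) = 0.04066.
Independent samples: SE of the difference = √(SE₁² + SE₂²) = √(0.0005574321 + 0.0016532356) = 0.04702.
z* for 95% confidence is 1.960, so the margin of error is 1.960 × 0.04702 = 0.09216.
Point estimate p̂₁ − p̂₂ = 0.1510 − 0.5730 = -0.4220.
-0.4220 ± 0.09216 → (-0.514, -0.330).

(-0.514, -0.330)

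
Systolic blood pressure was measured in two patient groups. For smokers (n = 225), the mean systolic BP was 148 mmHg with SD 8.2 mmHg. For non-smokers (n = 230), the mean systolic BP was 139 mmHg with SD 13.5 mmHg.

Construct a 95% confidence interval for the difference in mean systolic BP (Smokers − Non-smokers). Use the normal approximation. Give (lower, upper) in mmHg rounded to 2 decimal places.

(6.95, 11.05)

Per-group SEs: s₁/√n₁ = 8.2/√225 = 0.5467, s₂/√n₂ = 13.5/√230 = 0.8902.
Unpooled SE of the difference: √(0.29888089 + 0.79245604) = 1.0447.
Margin of error = z* · SE = 1.960 × 1.0447 = 2.0476.
x̄₁ − x̄₂ = 148 − 139 = 9.0000.
CI: 9.0000 ± 2.0476 = (6.95, 11.05).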